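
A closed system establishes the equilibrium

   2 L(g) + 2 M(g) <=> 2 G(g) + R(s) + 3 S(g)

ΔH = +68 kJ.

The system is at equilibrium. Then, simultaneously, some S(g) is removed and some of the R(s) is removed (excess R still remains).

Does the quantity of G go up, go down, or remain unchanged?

increases

Removing S (g), a product, drives the reaction to the right.
R is a pure solid; its activity is 1 regardless of amount, so Q is unaffected — no shift from this change.
The net shift is to the right. G is a product, so its amount increases.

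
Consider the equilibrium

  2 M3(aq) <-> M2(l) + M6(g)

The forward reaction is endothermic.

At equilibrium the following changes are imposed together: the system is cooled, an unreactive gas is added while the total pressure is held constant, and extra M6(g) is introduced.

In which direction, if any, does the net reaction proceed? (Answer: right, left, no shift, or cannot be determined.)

The forward reaction is endothermic. Lowering T favours the exothermic direction — shift to the left.
Adding inert gas at constant total pressure expands the volume and lowers every reacting partial pressure. With Δn_gas = 1 − 0 = +1, Q moves away from K toward the side with fewer gas moles, so the system shifts toward the side with more gas moles — to the right.
Adding M6 (g), a product, drives the reaction to the left.
The individual effects push in opposite directions; without quantitative information the net direction cannot be determined.

cannot be determined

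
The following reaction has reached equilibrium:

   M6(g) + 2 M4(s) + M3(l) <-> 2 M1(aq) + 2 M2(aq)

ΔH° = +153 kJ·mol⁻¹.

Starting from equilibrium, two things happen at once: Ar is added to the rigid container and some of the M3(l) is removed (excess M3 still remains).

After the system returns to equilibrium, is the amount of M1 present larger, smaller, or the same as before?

At constant volume, adding an inert gas leaves every reacting species' partial pressure unchanged, so Q is unchanged — no shift from this change.
M3 is a pure liquid; its activity is 1 regardless of amount, so Q is unaffected — no shift from this change.
No net shift occurs, so the amount of M1 is unchanged.

unchanged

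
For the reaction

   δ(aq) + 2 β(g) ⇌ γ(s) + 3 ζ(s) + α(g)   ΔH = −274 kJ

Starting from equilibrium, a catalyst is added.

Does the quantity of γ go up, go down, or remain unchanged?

unchanged

A catalyst speeds both forward and reverse rates equally; it changes neither Q nor K — no shift from this change.
No net shift occurs, so the amount of γ is unchanged.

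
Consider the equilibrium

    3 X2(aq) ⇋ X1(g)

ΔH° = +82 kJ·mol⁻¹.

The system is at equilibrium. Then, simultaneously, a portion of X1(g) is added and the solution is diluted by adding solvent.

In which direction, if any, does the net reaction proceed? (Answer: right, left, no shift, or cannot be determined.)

left

Adding X1 (g), a product, drives the reaction to the left.
Dilution lowers every aqueous concentration by the same factor. Δn_aq = 0 − 3 = -3, so the system shifts toward the side with more dissolved moles — to the left.
All effects act in the same direction — net shift to the left.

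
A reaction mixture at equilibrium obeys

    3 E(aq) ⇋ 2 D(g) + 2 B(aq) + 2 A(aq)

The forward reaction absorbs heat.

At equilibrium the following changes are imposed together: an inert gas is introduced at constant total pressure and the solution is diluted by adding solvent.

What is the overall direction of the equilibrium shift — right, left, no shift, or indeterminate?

Adding inert gas at constant total pressure expands the volume and lowers every reacting partial pressure. With Δn_gas = 2 − 0 = +2, Q moves away from K toward the side with fewer gas moles, so the system shifts toward the side with more gas moles — to the right.
Dilution lowers every aqueous concentration by the same factor. Δn_aq = 4 − 3 = +1, so the system shifts toward the side with more dissolved moles — to the right.
All effects act in the same direction — net shift to the right.

right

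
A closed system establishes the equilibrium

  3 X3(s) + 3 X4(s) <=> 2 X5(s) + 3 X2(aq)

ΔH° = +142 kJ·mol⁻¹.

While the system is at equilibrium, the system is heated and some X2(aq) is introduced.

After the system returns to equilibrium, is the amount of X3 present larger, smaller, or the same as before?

cannot be determined

The forward reaction is endothermic. Raising T favours the endothermic direction — shift to the right.
Adding X2 (aq), a product, drives the reaction to the left.
The two effects oppose each other, so the net shift — and hence the change in X3 — cannot be determined from the given information.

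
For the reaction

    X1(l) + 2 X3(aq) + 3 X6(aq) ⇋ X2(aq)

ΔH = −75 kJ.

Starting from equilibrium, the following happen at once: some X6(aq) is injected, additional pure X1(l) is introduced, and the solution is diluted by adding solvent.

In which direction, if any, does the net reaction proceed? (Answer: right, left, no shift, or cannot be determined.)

Adding X6 (aq), a reactant, drives the reaction to the right.
X1 is a pure liquid; its activity is 1 regardless of amount, so Q is unaffected — no shift from this change.
Dilution lowers every aqueous concentration by the same factor. Δn_aq = 1 − 5 = -4, so the system shifts toward the side with more dissolved moles — to the left.
The individual effects push in opposite directions; without quantitative information the net direction cannot be determined.

cannot be determined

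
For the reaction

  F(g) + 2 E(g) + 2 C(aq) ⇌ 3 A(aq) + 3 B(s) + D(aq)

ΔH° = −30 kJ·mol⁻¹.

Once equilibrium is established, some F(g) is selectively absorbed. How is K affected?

The equilibrium constant depends only on temperature. This perturbation may move the position of equilibrium, but since T is unchanged, K itself is unchanged.

unchanged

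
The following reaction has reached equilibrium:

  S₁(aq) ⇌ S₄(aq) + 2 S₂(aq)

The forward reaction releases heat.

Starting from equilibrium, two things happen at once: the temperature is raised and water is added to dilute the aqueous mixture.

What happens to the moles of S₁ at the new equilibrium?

The forward reaction is exothermic. Raising T favours the endothermic direction — shift to the left.
Dilution lowers every aqueous concentration by the same factor. Δn_aq = 3 − 1 = +2, so the system shifts toward the side with more dissolved moles — to the right.
The two effects oppose each other, so the net shift — and hence the change in S₁ — cannot be determined from the given information.

cannot be determined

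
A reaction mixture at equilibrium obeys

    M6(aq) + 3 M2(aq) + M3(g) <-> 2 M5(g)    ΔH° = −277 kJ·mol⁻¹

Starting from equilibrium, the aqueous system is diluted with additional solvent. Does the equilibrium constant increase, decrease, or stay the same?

unchanged

The equilibrium constant depends only on temperature. This perturbation may move the position of equilibrium, but since T is unchanged, K itself is unchanged.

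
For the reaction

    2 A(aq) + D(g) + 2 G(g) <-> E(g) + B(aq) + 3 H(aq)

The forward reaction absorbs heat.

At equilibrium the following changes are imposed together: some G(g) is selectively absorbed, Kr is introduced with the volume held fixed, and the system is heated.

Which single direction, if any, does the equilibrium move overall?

cannot be determined

Removing G (g), a reactant, drives the reaction to the left.
At constant volume, adding an inert gas leaves every reacting species' partial pressure unchanged, so Q is unchanged — no shift from this change.
The forward reaction is endothermic. Raising T favours the endothermic direction — shift to the right.
The individual effects push in opposite directions; without quantitative information the net direction cannot be determined.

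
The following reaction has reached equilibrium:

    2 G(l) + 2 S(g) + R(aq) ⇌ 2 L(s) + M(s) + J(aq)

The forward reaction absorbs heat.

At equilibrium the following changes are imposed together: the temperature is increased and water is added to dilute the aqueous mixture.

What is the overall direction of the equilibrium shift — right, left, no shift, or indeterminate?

right

The forward reaction is endothermic. Raising T favours the endothermic direction — shift to the right.
Dilution scales every aqueous concentration by the same factor. Δn_aq = 1 − 1 = 0, so Q is unchanged — no shift.
Only the nonzero effect(s) matter; the net shift is to the right.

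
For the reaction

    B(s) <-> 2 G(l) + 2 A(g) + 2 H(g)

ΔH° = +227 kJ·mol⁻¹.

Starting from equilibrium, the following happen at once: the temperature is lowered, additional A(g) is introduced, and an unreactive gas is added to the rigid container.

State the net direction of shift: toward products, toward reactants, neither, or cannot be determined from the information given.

left

The forward reaction is endothermic. Lowering T favours the exothermic direction — shift to the left.
Adding A (g), a product, drives the reaction to the left.
At constant volume, adding an inert gas leaves every reacting species' partial pressure unchanged, so Q is unchanged — no shift from this change.
Only the nonzero effect(s) matter; the net shift is to the left.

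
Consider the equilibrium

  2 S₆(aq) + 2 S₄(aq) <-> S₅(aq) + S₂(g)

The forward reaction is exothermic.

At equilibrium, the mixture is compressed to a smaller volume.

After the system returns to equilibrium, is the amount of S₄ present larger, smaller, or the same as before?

Gas moles: reactants 0, products 1 (Δn_gas = +1). Compression shifts the system toward the side with fewer moles of gas — to the left.
The net shift is to the left. S₄ is a reactant, so its amount increases.

increases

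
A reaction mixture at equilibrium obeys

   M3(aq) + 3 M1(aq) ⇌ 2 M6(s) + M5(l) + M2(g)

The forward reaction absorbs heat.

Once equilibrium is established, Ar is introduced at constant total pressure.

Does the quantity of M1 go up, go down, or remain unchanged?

decreases

Adding inert gas at constant total pressure expands the volume and lowers every reacting partial pressure. With Δn_gas = 1 − 0 = +1, Q moves away from K toward the side with fewer gas moles, so the system shifts toward the side with more gas moles — to the right.
The net shift is to the right. M1 is a reactant, so its amount decreases.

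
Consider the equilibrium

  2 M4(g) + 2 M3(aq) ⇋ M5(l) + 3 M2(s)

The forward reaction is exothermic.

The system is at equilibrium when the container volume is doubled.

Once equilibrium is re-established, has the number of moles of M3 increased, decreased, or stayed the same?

Gas moles: reactants 2, products 0 (Δn_gas = -2). Expansion shifts the system toward the side with more moles of gas — to the left.
The net shift is to the left. M3 is a reactant, so its amount increases.

increases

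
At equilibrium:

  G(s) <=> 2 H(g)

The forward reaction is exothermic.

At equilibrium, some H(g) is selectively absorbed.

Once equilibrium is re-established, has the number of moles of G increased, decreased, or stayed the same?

Removing H (g), a product, drives the reaction to the right.
The net shift is to the right. G is a reactant, so its amount decreases.

decreases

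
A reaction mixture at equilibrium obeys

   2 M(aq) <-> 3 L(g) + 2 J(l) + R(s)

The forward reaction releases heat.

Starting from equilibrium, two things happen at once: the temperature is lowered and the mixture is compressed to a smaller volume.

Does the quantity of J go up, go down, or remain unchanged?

The forward reaction is exothermic. Lowering T favours the exothermic direction — shift to the right.
Gas moles: reactants 0, products 3 (Δn_gas = +3). Compression shifts the system toward the side with fewer moles of gas — to the left.
The two effects oppose each other, so the net shift — and hence the change in J — cannot be determined from the given information.

cannot be determined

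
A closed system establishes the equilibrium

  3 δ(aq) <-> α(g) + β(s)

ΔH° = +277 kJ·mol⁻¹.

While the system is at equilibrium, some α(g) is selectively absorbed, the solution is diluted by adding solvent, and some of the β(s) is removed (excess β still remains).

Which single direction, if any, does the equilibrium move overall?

cannot be determined

Removing α (g), a product, drives the reaction to the right.
Dilution lowers every aqueous concentration by the same factor. Δn_aq = 0 − 3 = -3, so the system shifts toward the side with more dissolved moles — to the left.
β is a pure solid; its activity is 1 regardless of amount, so Q is unaffected — no shift from this change.
The individual effects push in opposite directions; without quantitative information the net direction cannot be determined.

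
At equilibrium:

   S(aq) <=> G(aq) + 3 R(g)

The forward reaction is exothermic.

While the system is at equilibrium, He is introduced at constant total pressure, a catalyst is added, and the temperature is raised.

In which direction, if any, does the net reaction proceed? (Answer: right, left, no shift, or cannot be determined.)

Adding inert gas at constant total pressure expands the volume and lowers every reacting partial pressure. With Δn_gas = 3 − 0 = +3, Q moves away from K toward the side with fewer gas moles, so the system shifts toward the side with more gas moles — to the right.
A catalyst speeds both forward and reverse rates equally; it changes neither Q nor K — no shift from this change.
The forward reaction is exothermic. Raising T favours the endothermic direction — shift to the left.
The individual effects push in opposite directions; without quantitative information the net direction cannot be determined.

cannot be determined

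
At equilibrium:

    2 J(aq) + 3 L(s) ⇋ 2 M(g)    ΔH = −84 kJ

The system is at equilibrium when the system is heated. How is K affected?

K depends on temperature via the van 't Hoff relation. The forward reaction is exothermic, so raising T decreases K.

decreases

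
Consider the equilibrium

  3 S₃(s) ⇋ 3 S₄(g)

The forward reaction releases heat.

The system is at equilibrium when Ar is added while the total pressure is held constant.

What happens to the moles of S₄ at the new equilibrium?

Adding inert gas at constant total pressure expands the volume and lowers every reacting partial pressure. With Δn_gas = 3 − 0 = +3, Q moves away from K toward the side with fewer gas moles, so the system shifts toward the side with more gas moles — to the right.
The net shift is to the right. S₄ is a product, so its amount increases.

increases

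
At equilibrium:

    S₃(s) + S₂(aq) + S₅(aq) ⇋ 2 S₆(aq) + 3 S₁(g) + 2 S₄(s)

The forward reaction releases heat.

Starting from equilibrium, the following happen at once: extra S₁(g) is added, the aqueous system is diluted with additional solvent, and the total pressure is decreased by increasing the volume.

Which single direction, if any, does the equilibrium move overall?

cannot be determined

Adding S₁ (g), a product, drives the reaction to the left.
Dilution scales every aqueous concentration by the same factor. Δn_aq = 2 − 2 = 0, so Q is unchanged — no shift.
Gas moles: reactants 0, products 3 (Δn_gas = +3). Expansion shifts the system toward the side with more moles of gas — to the right.
The individual effects push in opposite directions; without quantitative information the net direction cannot be determined.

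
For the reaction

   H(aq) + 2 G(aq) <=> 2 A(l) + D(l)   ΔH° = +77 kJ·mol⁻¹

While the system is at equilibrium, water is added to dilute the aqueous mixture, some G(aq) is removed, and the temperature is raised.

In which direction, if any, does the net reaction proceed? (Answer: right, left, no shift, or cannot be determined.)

cannot be determined

Dilution lowers every aqueous concentration by the same factor. Δn_aq = 0 − 3 = -3, so the system shifts toward the side with more dissolved moles — to the left.
Removing G (aq), a reactant, drives the reaction to the left.
The forward reaction is endothermic. Raising T favours the endothermic direction — shift to the right.
The individual effects push in opposite directions; without quantitative information the net direction cannot be determined.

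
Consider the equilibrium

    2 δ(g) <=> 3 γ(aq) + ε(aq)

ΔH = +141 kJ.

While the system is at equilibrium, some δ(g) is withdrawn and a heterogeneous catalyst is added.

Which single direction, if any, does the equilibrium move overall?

left

Removing δ (g), a reactant, drives the reaction to the left.
A catalyst speeds both forward and reverse rates equally; it changes neither Q nor K — no shift from this change.
Only the nonzero effect(s) matter; the net shift is to the left.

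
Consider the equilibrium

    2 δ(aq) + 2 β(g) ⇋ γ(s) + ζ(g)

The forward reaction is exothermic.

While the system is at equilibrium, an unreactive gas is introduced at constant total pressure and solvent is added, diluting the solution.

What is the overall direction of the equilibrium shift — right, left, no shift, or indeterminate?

left

Adding inert gas at constant total pressure expands the volume and lowers every reacting partial pressure. With Δn_gas = 1 − 2 = -1, Q moves away from K toward the side with fewer gas moles, so the system shifts toward the side with more gas moles — to the left.
Dilution lowers every aqueous concentration by the same factor. Δn_aq = 0 − 2 = -2, so the system shifts toward the side with more dissolved moles — to the left.
All effects act in the same direction — net shift to the left.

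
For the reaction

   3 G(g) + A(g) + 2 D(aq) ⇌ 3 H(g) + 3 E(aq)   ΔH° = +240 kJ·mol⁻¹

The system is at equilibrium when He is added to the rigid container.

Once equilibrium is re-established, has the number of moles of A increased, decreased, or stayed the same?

unchanged

At constant volume, adding an inert gas leaves every reacting species' partial pressure unchanged, so Q is unchanged — no shift from this change.
No net shift occurs, so the amount of A is unchanged.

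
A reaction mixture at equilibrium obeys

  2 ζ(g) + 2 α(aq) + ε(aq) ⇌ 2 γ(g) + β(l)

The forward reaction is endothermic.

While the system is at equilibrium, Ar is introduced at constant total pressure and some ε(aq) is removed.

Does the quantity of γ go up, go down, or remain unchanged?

decreases

Adding inert gas at constant total pressure expands the volume, scaling every reacting partial pressure by the same factor. Δn_gas = 2 − 2 = 0, so Q is unchanged — no shift.
Removing ε (aq), a reactant, drives the reaction to the left.
The net shift is to the left. γ is a product, so its amount decreases.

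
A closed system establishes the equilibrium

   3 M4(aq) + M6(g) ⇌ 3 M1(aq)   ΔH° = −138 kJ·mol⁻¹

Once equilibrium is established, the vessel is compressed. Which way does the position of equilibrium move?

right

Gas moles: reactants 1, products 0 (Δn_gas = -1). Compression shifts the system toward the side with fewer moles of gas — to the right.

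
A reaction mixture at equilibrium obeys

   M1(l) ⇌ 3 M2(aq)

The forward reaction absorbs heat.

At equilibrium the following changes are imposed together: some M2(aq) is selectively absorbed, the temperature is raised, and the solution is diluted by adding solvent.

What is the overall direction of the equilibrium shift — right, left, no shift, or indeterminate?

Removing M2 (aq), a product, drives the reaction to the right.
The forward reaction is endothermic. Raising T favours the endothermic direction — shift to the right.
Dilution lowers every aqueous concentration by the same factor. Δn_aq = 3 − 0 = +3, so the system shifts toward the side with more dissolved moles — to the right.
All effects act in the same direction — net shift to the right.

right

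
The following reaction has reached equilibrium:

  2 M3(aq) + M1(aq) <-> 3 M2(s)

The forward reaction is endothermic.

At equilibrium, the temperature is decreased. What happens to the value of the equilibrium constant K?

K depends on temperature via the van 't Hoff relation. The forward reaction is endothermic, so lowering T decreases K.

decreases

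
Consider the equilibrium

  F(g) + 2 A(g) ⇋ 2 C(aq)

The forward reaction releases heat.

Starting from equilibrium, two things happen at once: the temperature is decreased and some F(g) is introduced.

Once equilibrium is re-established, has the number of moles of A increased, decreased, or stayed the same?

decreases

The forward reaction is exothermic. Lowering T favours the exothermic direction — shift to the right.
Adding F (g), a reactant, drives the reaction to the right.
The net shift is to the right. A is a reactant, so its amount decreases.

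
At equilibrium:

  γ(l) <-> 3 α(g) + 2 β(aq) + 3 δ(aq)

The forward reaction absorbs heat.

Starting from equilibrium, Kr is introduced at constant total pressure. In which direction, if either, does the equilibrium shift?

right

Adding inert gas at constant total pressure expands the volume and lowers every reacting partial pressure. With Δn_gas = 3 − 0 = +3, Q moves away from K toward the side with fewer gas moles, so the system shifts toward the side with more gas moles — to the right.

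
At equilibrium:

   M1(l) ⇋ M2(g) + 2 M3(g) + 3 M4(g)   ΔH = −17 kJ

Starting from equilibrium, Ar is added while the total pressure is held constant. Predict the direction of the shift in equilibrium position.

Adding inert gas at constant total pressure expands the volume and lowers every reacting partial pressure. With Δn_gas = 6 − 0 = +6, Q moves away from K toward the side with fewer gas moles, so the system shifts toward the side with more gas moles — to the right.

right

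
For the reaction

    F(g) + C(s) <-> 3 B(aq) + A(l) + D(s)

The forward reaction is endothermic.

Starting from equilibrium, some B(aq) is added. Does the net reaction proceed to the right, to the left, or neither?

Adding B (aq), a product, drives the reaction to the left.

left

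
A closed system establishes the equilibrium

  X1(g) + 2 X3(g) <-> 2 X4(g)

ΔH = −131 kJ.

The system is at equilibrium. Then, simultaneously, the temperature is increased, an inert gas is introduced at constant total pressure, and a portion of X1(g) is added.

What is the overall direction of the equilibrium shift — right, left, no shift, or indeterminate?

cannot be determined

The forward reaction is exothermic. Raising T favours the endothermic direction — shift to the left.
Adding inert gas at constant total pressure expands the volume and lowers every reacting partial pressure. With Δn_gas = 2 − 3 = -1, Q moves away from K toward the side with fewer gas moles, so the system shifts toward the side with more gas moles — to the left.
Adding X1 (g), a reactant, drives the reaction to the right.
The individual effects push in opposite directions; without quantitative information the net direction cannot be determined.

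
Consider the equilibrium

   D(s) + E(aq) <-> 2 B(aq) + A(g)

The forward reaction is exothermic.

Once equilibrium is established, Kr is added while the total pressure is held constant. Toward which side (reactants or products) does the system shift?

right

Adding inert gas at constant total pressure expands the volume and lowers every reacting partial pressure. With Δn_gas = 1 − 0 = +1, Q moves away from K toward the side with fewer gas moles, so the system shifts toward the side with more gas moles — to the right.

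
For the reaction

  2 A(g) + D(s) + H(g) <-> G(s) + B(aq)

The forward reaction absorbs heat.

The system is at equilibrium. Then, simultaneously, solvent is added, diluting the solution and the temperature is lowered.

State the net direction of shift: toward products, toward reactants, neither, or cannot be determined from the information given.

Dilution lowers every aqueous concentration by the same factor. Δn_aq = 1 − 0 = +1, so the system shifts toward the side with more dissolved moles — to the right.
The forward reaction is endothermic. Lowering T favours the exothermic direction — shift to the left.
The individual effects push in opposite directions; without quantitative information the net direction cannot be determined.

cannot be determined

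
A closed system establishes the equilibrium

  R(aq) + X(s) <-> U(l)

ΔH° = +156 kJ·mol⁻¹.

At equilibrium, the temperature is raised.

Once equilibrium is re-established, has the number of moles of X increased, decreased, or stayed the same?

The forward reaction is endothermic. Raising T favours the endothermic direction — shift to the right.
The net shift is to the right. X is a reactant, so its amount decreases.

decreases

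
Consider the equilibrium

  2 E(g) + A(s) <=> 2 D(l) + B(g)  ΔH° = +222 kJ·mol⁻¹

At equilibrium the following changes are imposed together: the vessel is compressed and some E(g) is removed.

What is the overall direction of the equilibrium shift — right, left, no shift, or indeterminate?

cannot be determined

Gas moles: reactants 2, products 1 (Δn_gas = -1). Compression shifts the system toward the side with fewer moles of gas — to the right.
Removing E (g), a reactant, drives the reaction to the left.
The individual effects push in opposite directions; without quantitative information the net direction cannot be determined.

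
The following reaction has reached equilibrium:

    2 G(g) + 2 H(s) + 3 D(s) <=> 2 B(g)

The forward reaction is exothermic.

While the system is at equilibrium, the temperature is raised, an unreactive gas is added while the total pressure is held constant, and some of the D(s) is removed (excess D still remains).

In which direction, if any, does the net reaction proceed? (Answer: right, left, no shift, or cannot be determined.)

The forward reaction is exothermic. Raising T favours the endothermic direction — shift to the left.
Adding inert gas at constant total pressure expands the volume, scaling every reacting partial pressure by the same factor. Δn_gas = 2 − 2 = 0, so Q is unchanged — no shift.
D is a pure solid; its activity is 1 regardless of amount, so Q is unaffected — no shift from this change.
Only the nonzero effect(s) matter; the net shift is to the left.

left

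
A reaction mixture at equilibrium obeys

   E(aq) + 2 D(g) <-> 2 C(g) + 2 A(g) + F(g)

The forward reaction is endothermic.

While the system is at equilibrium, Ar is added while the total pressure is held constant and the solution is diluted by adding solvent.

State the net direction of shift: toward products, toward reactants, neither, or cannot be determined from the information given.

Adding inert gas at constant total pressure expands the volume and lowers every reacting partial pressure. With Δn_gas = 5 − 2 = +3, Q moves away from K toward the side with fewer gas moles, so the system shifts toward the side with more gas moles — to the right.
Dilution lowers every aqueous concentration by the same factor. Δn_aq = 0 − 1 = -1, so the system shifts toward the side with more dissolved moles — to the left.
The individual effects push in opposite directions; without quantitative information the net direction cannot be determined.

cannot be determined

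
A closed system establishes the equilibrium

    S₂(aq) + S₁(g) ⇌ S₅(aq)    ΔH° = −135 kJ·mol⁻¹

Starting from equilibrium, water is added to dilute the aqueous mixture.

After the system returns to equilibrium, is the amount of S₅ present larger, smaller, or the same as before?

Dilution scales every aqueous concentration by the same factor. Δn_aq = 1 − 1 = 0, so Q is unchanged — no shift.
No net shift occurs, so the amount of S₅ is unchanged.

unchanged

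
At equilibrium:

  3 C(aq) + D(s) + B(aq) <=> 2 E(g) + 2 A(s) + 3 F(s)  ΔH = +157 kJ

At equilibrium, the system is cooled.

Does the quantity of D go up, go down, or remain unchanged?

The forward reaction is endothermic. Lowering T favours the exothermic direction — shift to the left.
The net shift is to the left. D is a reactant, so its amount increases.

increases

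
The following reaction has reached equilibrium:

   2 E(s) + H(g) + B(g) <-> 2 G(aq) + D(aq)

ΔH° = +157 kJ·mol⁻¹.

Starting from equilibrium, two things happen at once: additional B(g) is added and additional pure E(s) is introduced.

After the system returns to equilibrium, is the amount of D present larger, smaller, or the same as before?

increases

Adding B (g), a reactant, drives the reaction to the right.
E is a pure solid; its activity is 1 regardless of amount, so Q is unaffected — no shift from this change.
The net shift is to the right. D is a product, so its amount increases.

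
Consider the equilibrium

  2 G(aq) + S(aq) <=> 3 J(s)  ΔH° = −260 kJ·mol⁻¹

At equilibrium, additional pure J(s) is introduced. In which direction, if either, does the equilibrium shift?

no shift

J is a pure solid; its activity is 1 regardless of amount, so Q is unaffected — no shift from this change.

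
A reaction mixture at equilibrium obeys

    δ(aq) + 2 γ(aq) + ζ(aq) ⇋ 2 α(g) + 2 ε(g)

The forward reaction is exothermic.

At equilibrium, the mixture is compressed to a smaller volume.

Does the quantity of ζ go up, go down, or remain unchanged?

increases

Gas moles: reactants 0, products 4 (Δn_gas = +4). Compression shifts the system toward the side with fewer moles of gas — to the left.
The net shift is to the left. ζ is a reactant, so its amount increases.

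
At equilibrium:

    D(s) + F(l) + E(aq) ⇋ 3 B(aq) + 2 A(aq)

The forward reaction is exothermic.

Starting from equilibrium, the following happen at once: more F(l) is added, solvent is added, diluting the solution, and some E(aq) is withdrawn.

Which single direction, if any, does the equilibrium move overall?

cannot be determined

F is a pure liquid; its activity is 1 regardless of amount, so Q is unaffected — no shift from this change.
Dilution lowers every aqueous concentration by the same factor. Δn_aq = 5 − 1 = +4, so the system shifts toward the side with more dissolved moles — to the right.
Removing E (aq), a reactant, drives the reaction to the left.
The individual effects push in opposite directions; without quantitative information the net direction cannot be determined.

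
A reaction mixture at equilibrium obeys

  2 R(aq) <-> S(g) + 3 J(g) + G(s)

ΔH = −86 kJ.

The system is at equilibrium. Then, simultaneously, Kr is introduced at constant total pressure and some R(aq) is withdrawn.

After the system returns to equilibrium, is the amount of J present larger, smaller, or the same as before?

Adding inert gas at constant total pressure expands the volume and lowers every reacting partial pressure. With Δn_gas = 4 − 0 = +4, Q moves away from K toward the side with fewer gas moles, so the system shifts toward the side with more gas moles — to the right.
Removing R (aq), a reactant, drives the reaction to the left.
The two effects oppose each other, so the net shift — and hence the change in J — cannot be determined from the given information.

cannot be determined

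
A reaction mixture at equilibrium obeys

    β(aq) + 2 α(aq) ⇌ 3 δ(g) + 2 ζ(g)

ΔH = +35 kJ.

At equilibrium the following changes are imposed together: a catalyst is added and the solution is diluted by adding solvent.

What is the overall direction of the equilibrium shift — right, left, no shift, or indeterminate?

A catalyst speeds both forward and reverse rates equally; it changes neither Q nor K — no shift from this change.
Dilution lowers every aqueous concentration by the same factor. Δn_aq = 0 − 3 = -3, so the system shifts toward the side with more dissolved moles — to the left.
Only the nonzero effect(s) matter; the net shift is to the left.

left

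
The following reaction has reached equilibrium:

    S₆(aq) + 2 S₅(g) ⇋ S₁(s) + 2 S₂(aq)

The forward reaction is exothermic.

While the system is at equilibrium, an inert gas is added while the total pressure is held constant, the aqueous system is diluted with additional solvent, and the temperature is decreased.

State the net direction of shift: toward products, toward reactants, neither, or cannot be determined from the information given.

Adding inert gas at constant total pressure expands the volume and lowers every reacting partial pressure. With Δn_gas = 0 − 2 = -2, Q moves away from K toward the side with fewer gas moles, so the system shifts toward the side with more gas moles — to the left.
Dilution lowers every aqueous concentration by the same factor. Δn_aq = 2 − 1 = +1, so the system shifts toward the side with more dissolved moles — to the right.
The forward reaction is exothermic. Lowering T favours the exothermic direction — shift to the right.
The individual effects push in opposite directions; without quantitative information the net direction cannot be determined.

cannot be determined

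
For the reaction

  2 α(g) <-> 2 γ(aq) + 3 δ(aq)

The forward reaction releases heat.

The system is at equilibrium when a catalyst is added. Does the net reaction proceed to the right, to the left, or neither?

no shift

A catalyst speeds both forward and reverse rates equally; it changes neither Q nor K — no shift from this change.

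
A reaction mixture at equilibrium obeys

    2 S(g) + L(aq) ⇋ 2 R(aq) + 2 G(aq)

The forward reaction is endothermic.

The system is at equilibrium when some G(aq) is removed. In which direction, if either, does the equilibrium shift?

Removing G (aq), a product, drives the reaction to the right.

right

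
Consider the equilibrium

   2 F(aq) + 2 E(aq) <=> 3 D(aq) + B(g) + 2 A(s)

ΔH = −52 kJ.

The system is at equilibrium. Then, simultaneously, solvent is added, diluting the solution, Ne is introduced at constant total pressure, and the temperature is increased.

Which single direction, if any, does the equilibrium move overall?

cannot be determined

Dilution lowers every aqueous concentration by the same factor. Δn_aq = 3 − 4 = -1, so the system shifts toward the side with more dissolved moles — to the left.
Adding inert gas at constant total pressure expands the volume and lowers every reacting partial pressure. With Δn_gas = 1 − 0 = +1, Q moves away from K toward the side with fewer gas moles, so the system shifts toward the side with more gas moles — to the right.
The forward reaction is exothermic. Raising T favours the endothermic direction — shift to the left.
The individual effects push in opposite directions; without quantitative information the net direction cannot be determined.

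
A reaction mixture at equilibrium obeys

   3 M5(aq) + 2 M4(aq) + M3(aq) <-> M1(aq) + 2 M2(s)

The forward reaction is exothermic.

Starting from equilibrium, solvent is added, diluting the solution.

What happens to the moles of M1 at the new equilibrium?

Dilution lowers every aqueous concentration by the same factor. Δn_aq = 1 − 6 = -5, so the system shifts toward the side with more dissolved moles — to the left.
The net shift is to the left. M1 is a product, so its amount decreases.

decreases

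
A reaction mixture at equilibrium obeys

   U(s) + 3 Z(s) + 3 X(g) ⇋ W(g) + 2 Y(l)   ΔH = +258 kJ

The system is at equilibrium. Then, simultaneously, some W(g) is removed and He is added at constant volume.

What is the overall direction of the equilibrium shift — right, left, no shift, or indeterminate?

right

Removing W (g), a product, drives the reaction to the right.
At constant volume, adding an inert gas leaves every reacting species' partial pressure unchanged, so Q is unchanged — no shift from this change.
Only the nonzero effect(s) matter; the net shift is to the right.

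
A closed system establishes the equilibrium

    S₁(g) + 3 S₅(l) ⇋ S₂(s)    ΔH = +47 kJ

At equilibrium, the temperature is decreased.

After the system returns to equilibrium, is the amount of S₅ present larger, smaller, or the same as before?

The forward reaction is endothermic. Lowering T favours the exothermic direction — shift to the left.
The net shift is to the left. S₅ is a reactant, so its amount increases.

increases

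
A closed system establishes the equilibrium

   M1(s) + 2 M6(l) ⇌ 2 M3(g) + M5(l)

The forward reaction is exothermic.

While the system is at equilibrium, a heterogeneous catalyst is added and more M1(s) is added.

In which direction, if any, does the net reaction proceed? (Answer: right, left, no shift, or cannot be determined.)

A catalyst speeds both forward and reverse rates equally; it changes neither Q nor K — no shift from this change.
M1 is a pure solid; its activity is 1 regardless of amount, so Q is unaffected — no shift from this change.
None of the changes alters Q relative to K, so there is no net shift.

no shift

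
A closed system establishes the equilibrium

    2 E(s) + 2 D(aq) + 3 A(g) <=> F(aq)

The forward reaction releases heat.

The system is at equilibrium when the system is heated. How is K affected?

K depends on temperature via the van 't Hoff relation. The forward reaction is exothermic, so raising T decreases K.

decreases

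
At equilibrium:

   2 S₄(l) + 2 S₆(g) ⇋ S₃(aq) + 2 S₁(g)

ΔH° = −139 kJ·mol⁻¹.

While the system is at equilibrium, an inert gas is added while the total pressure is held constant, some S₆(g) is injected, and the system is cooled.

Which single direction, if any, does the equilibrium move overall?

Adding inert gas at constant total pressure expands the volume, scaling every reacting partial pressure by the same factor. Δn_gas = 2 − 2 = 0, so Q is unchanged — no shift.
Adding S₆ (g), a reactant, drives the reaction to the right.
The forward reaction is exothermic. Lowering T favours the exothermic direction — shift to the right.
Only the nonzero effect(s) matter; the net shift is to the right.

right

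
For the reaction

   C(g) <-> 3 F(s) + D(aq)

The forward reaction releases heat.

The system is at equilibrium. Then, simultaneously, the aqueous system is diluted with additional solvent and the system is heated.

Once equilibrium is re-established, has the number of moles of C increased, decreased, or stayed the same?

cannot be determined

Dilution lowers every aqueous concentration by the same factor. Δn_aq = 1 − 0 = +1, so the system shifts toward the side with more dissolved moles — to the right.
The forward reaction is exothermic. Raising T favours the endothermic direction — shift to the left.
The two effects oppose each other, so the net shift — and hence the change in C — cannot be determined from the given information.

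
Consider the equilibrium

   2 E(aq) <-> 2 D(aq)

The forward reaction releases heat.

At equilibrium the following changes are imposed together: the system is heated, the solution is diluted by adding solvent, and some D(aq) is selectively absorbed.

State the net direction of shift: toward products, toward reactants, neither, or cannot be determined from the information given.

cannot be determined

The forward reaction is exothermic. Raising T favours the endothermic direction — shift to the left.
Dilution scales every aqueous concentration by the same factor. Δn_aq = 2 − 2 = 0, so Q is unchanged — no shift.
Removing D (aq), a product, drives the reaction to the right.
The individual effects push in opposite directions; without quantitative information the net direction cannot be determined.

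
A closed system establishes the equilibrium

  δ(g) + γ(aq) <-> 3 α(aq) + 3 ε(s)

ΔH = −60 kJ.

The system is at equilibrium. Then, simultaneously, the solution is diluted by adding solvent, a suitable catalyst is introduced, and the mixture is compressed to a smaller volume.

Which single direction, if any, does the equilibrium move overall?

Dilution lowers every aqueous concentration by the same factor. Δn_aq = 3 − 1 = +2, so the system shifts toward the side with more dissolved moles — to the right.
A catalyst speeds both forward and reverse rates equally; it changes neither Q nor K — no shift from this change.
Gas moles: reactants 1, products 0 (Δn_gas = -1). Compression shifts the system toward the side with fewer moles of gas — to the right.
Only the nonzero effect(s) matter; the net shift is to the right.

right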